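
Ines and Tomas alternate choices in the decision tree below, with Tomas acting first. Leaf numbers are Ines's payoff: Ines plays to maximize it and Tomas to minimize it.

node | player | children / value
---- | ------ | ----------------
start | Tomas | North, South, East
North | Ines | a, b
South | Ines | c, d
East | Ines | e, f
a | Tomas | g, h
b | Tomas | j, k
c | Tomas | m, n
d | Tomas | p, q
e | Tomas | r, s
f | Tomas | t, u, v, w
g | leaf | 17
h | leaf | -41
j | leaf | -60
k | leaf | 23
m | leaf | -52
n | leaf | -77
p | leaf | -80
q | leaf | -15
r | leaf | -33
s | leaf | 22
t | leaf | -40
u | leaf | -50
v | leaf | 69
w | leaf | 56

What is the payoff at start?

a (Tomas): min(17, -41) = -41
b (Tomas): min(-60, 23) = -60
North (Ines): max(-41, -60) = -41
c (Tomas): min(-52, -77) = -77
d (Tomas): min(-80, -15) = -80
South (Ines): max(-77, -80) = -77
e (Tomas): min(-33, 22) = -33
f (Tomas): min(-40, -50, 69, 56) = -50
East (Ines): max(-33, -50) = -33
start (Tomas): min(-41, -77, -33) = -77

-77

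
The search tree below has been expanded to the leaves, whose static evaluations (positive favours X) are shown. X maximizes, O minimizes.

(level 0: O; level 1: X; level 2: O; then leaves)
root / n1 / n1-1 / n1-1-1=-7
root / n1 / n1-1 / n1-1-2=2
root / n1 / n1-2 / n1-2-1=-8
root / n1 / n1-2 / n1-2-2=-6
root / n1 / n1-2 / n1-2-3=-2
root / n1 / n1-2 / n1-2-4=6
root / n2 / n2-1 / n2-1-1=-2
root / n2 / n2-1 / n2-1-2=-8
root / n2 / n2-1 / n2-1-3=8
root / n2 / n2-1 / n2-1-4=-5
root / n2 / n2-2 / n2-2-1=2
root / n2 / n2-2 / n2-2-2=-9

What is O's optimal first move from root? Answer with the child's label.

n2

n1-1 (O): min(-7, 2) = -7
n1-2 (O): min(-8, -6, -2, 6) = -8
n1 (X): max(-7, -8) = -7
n2-1 (O): min(-2, -8, 8, -5) = -8
n2-2 (O): min(2, -9) = -9
n2 (X): max(-8, -9) = -8
root (O): min(-7, -8) = -8
O at root wants the lowest of {n1=-7, n2=-8}, so chooses n2.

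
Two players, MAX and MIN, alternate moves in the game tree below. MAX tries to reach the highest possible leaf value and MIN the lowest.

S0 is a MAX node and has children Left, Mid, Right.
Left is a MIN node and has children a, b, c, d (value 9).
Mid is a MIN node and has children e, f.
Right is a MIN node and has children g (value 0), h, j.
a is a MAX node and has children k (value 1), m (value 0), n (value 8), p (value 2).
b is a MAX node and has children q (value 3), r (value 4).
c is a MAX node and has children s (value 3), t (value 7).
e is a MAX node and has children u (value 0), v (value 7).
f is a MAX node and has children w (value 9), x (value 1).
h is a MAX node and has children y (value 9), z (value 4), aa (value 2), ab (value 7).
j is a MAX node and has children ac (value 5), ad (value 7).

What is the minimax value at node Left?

4

a (MAX): max(1, 0, 8, 2) = 8
b (MAX): max(3, 4) = 4
c (MAX): max(3, 7) = 7
Left (MIN): min(8, 4, 7, 9) = 4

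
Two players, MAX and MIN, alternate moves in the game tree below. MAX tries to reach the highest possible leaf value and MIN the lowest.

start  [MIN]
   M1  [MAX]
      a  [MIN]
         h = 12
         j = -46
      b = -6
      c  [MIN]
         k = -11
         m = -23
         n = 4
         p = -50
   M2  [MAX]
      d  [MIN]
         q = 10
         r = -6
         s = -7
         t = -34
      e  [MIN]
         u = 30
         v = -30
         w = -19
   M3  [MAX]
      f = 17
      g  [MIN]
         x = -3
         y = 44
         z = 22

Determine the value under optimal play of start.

-30

a (MIN): min(12, -46) = -46
c (MIN): min(-11, -23, 4, -50) = -50
M1 (MAX): max(-46, -6, -50) = -6
d (MIN): min(10, -6, -7, -34) = -34
e (MIN): min(30, -30, -19) = -30
M2 (MAX): max(-34, -30) = -30
g (MIN): min(-3, 44, 22) = -3
M3 (MAX): max(17, -3) = 17
start (MIN): min(-6, -30, 17) = -30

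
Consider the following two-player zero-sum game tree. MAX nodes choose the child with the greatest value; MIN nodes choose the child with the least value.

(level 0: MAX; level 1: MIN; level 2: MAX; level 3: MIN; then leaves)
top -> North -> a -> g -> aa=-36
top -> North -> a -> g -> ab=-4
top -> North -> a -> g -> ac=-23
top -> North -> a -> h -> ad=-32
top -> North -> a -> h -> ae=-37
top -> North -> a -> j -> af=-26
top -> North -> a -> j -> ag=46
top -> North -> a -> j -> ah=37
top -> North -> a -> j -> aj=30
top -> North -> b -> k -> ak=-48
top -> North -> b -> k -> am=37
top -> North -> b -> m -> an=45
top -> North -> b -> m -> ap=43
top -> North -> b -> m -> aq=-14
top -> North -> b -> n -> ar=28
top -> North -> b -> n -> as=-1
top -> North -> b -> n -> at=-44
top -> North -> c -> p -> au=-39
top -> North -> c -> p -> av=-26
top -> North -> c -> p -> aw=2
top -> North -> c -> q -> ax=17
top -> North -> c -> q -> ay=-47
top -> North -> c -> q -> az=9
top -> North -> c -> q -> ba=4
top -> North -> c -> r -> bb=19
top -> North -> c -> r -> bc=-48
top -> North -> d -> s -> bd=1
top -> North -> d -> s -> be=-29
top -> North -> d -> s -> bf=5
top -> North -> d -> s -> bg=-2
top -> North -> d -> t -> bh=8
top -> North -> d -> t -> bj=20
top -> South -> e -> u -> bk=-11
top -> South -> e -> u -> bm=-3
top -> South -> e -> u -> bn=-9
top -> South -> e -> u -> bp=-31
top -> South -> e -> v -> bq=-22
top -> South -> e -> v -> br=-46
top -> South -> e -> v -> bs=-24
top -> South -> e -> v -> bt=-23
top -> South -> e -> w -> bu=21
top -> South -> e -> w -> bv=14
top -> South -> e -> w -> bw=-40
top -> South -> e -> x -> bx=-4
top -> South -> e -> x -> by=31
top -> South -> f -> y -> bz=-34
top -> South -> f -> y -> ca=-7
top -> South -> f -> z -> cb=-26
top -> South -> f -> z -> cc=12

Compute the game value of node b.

k (MIN): min(-48, 37) = -48
m (MIN): min(45, 43, -14) = -14
n (MIN): min(28, -1, -44) = -44
b (MAX): max(-48, -14, -44) = -14

-14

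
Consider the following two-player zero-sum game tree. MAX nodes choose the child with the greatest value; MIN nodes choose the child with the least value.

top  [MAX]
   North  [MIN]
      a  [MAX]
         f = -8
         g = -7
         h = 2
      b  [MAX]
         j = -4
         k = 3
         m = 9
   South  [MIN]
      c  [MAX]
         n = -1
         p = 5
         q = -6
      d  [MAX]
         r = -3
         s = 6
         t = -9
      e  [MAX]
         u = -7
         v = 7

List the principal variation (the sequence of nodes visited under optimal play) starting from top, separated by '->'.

a (MAX): max(-8, -7, 2) = 2
b (MAX): max(-4, 3, 9) = 9
North (MIN): min(2, 9) = 2
c (MAX): max(-1, 5, -6) = 5
d (MAX): max(-3, 6, -9) = 6
e (MAX): max(-7, 7) = 7
South (MIN): min(5, 6, 7) = 5
top (MAX): max(2, 5) = 5
At top, MAX picks South (highest: 5).
At South, MIN picks c (lowest: 5).
At c, MAX picks p (highest: 5).
Terminal value 5.

top -> South -> c -> p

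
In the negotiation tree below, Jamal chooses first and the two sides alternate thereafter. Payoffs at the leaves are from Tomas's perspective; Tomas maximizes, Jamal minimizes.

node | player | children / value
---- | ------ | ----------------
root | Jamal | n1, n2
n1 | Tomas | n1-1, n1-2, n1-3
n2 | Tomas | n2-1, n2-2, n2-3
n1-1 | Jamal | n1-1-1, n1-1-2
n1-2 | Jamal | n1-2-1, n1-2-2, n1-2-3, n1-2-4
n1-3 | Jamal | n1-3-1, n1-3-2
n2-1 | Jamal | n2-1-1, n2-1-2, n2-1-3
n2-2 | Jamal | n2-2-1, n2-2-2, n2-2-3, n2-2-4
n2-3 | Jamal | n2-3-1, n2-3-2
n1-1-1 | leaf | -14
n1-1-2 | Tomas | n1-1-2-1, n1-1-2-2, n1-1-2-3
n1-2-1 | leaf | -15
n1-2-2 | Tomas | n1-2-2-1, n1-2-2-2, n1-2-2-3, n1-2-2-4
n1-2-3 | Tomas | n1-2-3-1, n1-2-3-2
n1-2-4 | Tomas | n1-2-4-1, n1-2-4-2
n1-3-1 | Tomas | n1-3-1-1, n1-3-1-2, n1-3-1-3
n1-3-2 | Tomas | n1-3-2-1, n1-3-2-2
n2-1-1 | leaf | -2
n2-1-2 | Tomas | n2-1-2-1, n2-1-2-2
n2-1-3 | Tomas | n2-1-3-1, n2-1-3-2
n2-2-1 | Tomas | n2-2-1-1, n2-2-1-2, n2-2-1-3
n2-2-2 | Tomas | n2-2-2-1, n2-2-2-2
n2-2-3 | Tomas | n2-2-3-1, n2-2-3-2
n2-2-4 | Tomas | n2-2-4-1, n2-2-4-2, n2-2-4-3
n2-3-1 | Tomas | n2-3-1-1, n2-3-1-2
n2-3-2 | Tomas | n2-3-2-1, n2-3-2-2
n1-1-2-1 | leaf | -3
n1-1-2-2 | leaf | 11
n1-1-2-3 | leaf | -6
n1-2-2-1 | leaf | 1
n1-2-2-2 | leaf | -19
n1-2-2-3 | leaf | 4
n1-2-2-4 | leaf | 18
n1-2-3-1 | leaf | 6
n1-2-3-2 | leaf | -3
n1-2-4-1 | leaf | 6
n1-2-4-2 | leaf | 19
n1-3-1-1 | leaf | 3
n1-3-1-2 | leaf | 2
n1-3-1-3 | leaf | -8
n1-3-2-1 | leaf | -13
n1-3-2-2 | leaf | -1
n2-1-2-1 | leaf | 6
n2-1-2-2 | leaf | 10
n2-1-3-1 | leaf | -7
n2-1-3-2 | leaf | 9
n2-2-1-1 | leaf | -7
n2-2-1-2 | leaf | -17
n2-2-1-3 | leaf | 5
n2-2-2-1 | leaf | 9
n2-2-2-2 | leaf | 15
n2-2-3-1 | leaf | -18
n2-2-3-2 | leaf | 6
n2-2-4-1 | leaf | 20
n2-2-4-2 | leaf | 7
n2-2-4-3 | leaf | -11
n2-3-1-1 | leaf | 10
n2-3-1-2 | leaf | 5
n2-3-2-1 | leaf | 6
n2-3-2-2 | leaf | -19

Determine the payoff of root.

-1

n1-1-2 (Tomas): max(-3, 11, -6) = 11
n1-1 (Jamal): min(-14, 11) = -14
n1-2-2 (Tomas): max(1, -19, 4, 18) = 18
n1-2-3 (Tomas): max(6, -3) = 6
n1-2-4 (Tomas): max(6, 19) = 19
n1-2 (Jamal): min(-15, 18, 6, 19) = -15
n1-3-1 (Tomas): max(3, 2, -8) = 3
n1-3-2 (Tomas): max(-13, -1) = -1
n1-3 (Jamal): min(3, -1) = -1
n1 (Tomas): max(-14, -15, -1) = -1
n2-1-2 (Tomas): max(6, 10) = 10
n2-1-3 (Tomas): max(-7, 9) = 9
n2-1 (Jamal): min(-2, 10, 9) = -2
n2-2-1 (Tomas): max(-7, -17, 5) = 5
n2-2-2 (Tomas): max(9, 15) = 15
n2-2-3 (Tomas): max(-18, 6) = 6
n2-2-4 (Tomas): max(20, 7, -11) = 20
n2-2 (Jamal): min(5, 15, 6, 20) = 5
n2-3-1 (Tomas): max(10, 5) = 10
n2-3-2 (Tomas): max(6, -19) = 6
n2-3 (Jamal): min(10, 6) = 6
n2 (Tomas): max(-2, 5, 6) = 6
root (Jamal): min(-1, 6) = -1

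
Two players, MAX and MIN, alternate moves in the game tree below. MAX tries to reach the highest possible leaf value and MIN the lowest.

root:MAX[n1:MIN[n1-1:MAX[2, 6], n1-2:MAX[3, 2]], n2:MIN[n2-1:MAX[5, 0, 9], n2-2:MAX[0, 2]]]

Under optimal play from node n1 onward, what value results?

n1-1 (MAX): max(2, 6) = 6
n1-2 (MAX): max(3, 2) = 3
n1 (MIN): min(6, 3) = 3

3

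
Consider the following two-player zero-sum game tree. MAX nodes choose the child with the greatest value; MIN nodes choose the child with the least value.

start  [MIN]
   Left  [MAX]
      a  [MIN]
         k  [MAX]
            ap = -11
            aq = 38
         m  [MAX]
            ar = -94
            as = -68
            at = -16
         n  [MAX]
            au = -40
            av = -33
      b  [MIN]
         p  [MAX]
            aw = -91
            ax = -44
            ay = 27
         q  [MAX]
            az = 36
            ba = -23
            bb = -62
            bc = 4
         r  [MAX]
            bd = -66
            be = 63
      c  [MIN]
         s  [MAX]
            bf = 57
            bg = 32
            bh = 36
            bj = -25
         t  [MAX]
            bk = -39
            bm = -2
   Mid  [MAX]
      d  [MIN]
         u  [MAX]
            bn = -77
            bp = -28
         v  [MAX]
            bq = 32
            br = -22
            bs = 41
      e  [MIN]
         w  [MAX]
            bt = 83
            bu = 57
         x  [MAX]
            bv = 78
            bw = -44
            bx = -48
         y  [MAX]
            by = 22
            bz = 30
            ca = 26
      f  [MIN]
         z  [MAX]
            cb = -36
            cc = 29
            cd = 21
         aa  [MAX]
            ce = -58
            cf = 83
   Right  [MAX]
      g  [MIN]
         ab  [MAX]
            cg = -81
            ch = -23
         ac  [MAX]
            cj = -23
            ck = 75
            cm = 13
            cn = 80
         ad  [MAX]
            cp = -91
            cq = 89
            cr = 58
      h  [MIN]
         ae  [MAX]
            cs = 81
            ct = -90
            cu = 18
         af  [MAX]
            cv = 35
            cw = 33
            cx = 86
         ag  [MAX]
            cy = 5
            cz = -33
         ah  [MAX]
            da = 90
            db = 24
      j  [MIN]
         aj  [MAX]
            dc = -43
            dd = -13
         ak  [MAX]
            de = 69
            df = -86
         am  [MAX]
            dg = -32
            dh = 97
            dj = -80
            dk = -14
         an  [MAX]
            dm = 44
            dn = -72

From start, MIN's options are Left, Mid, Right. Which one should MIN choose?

k (MAX): max(-11, 38) = 38
m (MAX): max(-94, -68, -16) = -16
n (MAX): max(-40, -33) = -33
a (MIN): min(38, -16, -33) = -33
p (MAX): max(-91, -44, 27) = 27
q (MAX): max(36, -23, -62, 4) = 36
r (MAX): max(-66, 63) = 63
b (MIN): min(27, 36, 63) = 27
s (MAX): max(57, 32, 36, -25) = 57
t (MAX): max(-39, -2) = -2
c (MIN): min(57, -2) = -2
Left (MAX): max(-33, 27, -2) = 27
u (MAX): max(-77, -28) = -28
v (MAX): max(32, -22, 41) = 41
d (MIN): min(-28, 41) = -28
w (MAX): max(83, 57) = 83
x (MAX): max(78, -44, -48) = 78
y (MAX): max(22, 30, 26) = 30
e (MIN): min(83, 78, 30) = 30
z (MAX): max(-36, 29, 21) = 29
aa (MAX): max(-58, 83) = 83
f (MIN): min(29, 83) = 29
Mid (MAX): max(-28, 30, 29) = 30
ab (MAX): max(-81, -23) = -23
ac (MAX): max(-23, 75, 13, 80) = 80
ad (MAX): max(-91, 89, 58) = 89
g (MIN): min(-23, 80, 89) = -23
ae (MAX): max(81, -90, 18) = 81
af (MAX): max(35, 33, 86) = 86
ag (MAX): max(5, -33) = 5
ah (MAX): max(90, 24) = 90
h (MIN): min(81, 86, 5, 90) = 5
aj (MAX): max(-43, -13) = -13
ak (MAX): max(69, -86) = 69
am (MAX): max(-32, 97, -80, -14) = 97
an (MAX): max(44, -72) = 44
j (MIN): min(-13, 69, 97, 44) = -13
Right (MAX): max(-23, 5, -13) = 5
start (MIN): min(27, 30, 5) = 5
MIN at start wants the lowest of {Left=27, Mid=30, Right=5}, so chooses Right.

Right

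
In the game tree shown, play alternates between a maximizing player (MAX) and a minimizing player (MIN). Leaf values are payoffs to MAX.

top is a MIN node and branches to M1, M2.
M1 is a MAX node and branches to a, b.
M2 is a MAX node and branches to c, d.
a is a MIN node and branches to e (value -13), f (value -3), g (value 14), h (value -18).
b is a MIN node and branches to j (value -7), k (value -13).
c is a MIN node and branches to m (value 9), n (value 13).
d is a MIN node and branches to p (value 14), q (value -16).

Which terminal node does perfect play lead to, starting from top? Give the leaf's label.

k

a (MIN): min(-13, -3, 14, -18) = -18
b (MIN): min(-7, -13) = -13
M1 (MAX): max(-18, -13) = -13
c (MIN): min(9, 13) = 9
d (MIN): min(14, -16) = -16
M2 (MAX): max(9, -16) = 9
top (MIN): min(-13, 9) = -13
At top, MIN picks M1 (lowest: -13).
At M1, MAX picks b (highest: -13).
At b, MIN picks k (lowest: -13).
Terminal value -13.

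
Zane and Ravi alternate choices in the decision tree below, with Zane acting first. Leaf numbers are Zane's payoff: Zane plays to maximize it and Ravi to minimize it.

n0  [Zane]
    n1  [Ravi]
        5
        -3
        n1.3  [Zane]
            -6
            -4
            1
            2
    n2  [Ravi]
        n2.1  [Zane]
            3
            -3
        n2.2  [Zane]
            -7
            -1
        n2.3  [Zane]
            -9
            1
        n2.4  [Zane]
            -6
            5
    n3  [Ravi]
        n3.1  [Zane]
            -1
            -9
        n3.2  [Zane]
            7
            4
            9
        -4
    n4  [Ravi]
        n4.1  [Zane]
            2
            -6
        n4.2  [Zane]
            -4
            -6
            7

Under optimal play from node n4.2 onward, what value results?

7

n4.2 (Zane): max(-4, -6, 7) = 7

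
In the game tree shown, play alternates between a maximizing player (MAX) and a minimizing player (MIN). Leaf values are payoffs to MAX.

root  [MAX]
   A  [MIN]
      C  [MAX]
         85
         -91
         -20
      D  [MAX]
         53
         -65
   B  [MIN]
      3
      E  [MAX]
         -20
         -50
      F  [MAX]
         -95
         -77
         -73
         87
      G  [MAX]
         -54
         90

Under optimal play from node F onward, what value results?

87

F (MAX): max(-95, -77, -73, 87) = 87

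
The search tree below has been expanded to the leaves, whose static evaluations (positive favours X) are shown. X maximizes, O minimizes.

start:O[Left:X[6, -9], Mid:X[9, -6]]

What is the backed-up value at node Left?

Left (X): max(6, -9) = 6

6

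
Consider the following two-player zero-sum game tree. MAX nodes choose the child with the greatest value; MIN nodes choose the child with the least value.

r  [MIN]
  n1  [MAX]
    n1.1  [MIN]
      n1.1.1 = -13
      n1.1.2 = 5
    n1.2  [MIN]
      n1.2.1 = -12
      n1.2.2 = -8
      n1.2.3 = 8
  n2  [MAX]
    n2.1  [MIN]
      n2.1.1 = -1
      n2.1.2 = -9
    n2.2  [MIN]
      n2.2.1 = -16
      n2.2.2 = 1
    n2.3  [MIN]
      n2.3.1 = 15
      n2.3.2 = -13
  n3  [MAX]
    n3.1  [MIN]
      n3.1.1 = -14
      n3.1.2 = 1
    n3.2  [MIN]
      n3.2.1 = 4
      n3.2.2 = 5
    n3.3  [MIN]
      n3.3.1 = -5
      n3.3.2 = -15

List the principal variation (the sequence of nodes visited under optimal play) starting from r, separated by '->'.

r -> n1 -> n1.2 -> n1.2.1

n1.1 (MIN): min(-13, 5) = -13
n1.2 (MIN): min(-12, -8, 8) = -12
n1 (MAX): max(-13, -12) = -12
n2.1 (MIN): min(-1, -9) = -9
n2.2 (MIN): min(-16, 1) = -16
n2.3 (MIN): min(15, -13) = -13
n2 (MAX): max(-9, -16, -13) = -9
n3.1 (MIN): min(-14, 1) = -14
n3.2 (MIN): min(4, 5) = 4
n3.3 (MIN): min(-5, -15) = -15
n3 (MAX): max(-14, 4, -15) = 4
r (MIN): min(-12, -9, 4) = -12
At r, MIN picks n1 (lowest: -12).
At n1, MAX picks n1.2 (highest: -12).
At n1.2, MIN picks n1.2.1 (lowest: -12).
Terminal value -12.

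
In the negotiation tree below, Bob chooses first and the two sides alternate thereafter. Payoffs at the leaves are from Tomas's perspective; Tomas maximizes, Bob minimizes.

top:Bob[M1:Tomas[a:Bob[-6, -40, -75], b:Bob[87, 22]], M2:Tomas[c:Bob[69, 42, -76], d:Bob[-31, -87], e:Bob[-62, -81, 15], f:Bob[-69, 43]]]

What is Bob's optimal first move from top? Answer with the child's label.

M2

a (Bob): min(-6, -40, -75) = -75
b (Bob): min(87, 22) = 22
M1 (Tomas): max(-75, 22) = 22
c (Bob): min(69, 42, -76) = -76
d (Bob): min(-31, -87) = -87
e (Bob): min(-62, -81, 15) = -81
f (Bob): min(-69, 43) = -69
M2 (Tomas): max(-76, -87, -81, -69) = -69
top (Bob): min(22, -69) = -69
Bob at top wants the lowest of {M1=22, M2=-69}, so chooses M2.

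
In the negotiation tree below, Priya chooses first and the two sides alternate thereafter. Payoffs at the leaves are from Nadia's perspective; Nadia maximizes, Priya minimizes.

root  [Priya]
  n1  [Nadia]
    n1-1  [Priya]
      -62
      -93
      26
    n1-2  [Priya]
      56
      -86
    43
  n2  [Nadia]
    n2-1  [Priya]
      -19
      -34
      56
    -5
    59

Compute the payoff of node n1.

43

n1-1 (Priya): min(-62, -93, 26) = -93
n1-2 (Priya): min(56, -86) = -86
n1 (Nadia): max(-93, -86, 43) = 43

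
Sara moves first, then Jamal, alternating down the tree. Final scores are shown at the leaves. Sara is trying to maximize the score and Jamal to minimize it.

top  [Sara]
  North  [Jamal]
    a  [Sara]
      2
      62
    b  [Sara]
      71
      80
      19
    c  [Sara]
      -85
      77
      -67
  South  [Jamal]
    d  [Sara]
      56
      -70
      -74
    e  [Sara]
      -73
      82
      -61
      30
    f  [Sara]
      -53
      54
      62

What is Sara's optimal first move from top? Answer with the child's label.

North

a (Sara): max(2, 62) = 62
b (Sara): max(71, 80, 19) = 80
c (Sara): max(-85, 77, -67) = 77
North (Jamal): min(62, 80, 77) = 62
d (Sara): max(56, -70, -74) = 56
e (Sara): max(-73, 82, -61, 30) = 82
f (Sara): max(-53, 54, 62) = 62
South (Jamal): min(56, 82, 62) = 56
top (Sara): max(62, 56) = 62
Sara at top wants the highest of {North=62, South=56}, so chooses North.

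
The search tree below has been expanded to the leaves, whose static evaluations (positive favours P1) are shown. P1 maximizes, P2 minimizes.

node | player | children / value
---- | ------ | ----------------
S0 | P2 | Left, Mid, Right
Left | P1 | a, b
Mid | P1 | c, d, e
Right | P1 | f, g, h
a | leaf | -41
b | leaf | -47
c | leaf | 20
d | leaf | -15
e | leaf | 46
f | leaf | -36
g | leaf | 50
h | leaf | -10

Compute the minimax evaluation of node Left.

-41

Left (P1): max(-41, -47) = -41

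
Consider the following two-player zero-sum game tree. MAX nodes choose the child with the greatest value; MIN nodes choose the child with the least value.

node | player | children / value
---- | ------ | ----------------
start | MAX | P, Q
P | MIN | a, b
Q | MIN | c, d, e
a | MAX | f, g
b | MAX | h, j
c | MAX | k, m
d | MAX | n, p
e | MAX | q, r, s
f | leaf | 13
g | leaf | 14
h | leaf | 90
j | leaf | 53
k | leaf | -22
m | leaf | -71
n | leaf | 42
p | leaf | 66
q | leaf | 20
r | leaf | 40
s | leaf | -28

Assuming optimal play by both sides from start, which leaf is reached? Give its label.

a (MAX): max(13, 14) = 14
b (MAX): max(90, 53) = 90
P (MIN): min(14, 90) = 14
c (MAX): max(-22, -71) = -22
d (MAX): max(42, 66) = 66
e (MAX): max(20, 40, -28) = 40
Q (MIN): min(-22, 66, 40) = -22
start (MAX): max(14, -22) = 14
At start, MAX picks P (highest: 14).
At P, MIN picks a (lowest: 14).
At a, MAX picks g (highest: 14).
Terminal value 14.

g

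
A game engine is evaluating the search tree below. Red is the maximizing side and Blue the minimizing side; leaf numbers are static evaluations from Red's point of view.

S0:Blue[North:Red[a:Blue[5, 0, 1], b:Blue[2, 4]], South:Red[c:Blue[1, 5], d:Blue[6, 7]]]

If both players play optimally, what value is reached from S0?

a (Blue): min(5, 0, 1) = 0
b (Blue): min(2, 4) = 2
North (Red): max(0, 2) = 2
c (Blue): min(1, 5) = 1
d (Blue): min(6, 7) = 6
South (Red): max(1, 6) = 6
S0 (Blue): min(2, 6) = 2

2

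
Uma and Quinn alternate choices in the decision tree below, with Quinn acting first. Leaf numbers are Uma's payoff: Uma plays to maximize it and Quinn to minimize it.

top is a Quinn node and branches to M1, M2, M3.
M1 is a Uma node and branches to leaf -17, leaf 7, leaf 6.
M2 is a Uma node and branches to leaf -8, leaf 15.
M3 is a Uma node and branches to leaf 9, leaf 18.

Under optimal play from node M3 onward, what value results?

M3 (Uma): max(9, 18) = 18

18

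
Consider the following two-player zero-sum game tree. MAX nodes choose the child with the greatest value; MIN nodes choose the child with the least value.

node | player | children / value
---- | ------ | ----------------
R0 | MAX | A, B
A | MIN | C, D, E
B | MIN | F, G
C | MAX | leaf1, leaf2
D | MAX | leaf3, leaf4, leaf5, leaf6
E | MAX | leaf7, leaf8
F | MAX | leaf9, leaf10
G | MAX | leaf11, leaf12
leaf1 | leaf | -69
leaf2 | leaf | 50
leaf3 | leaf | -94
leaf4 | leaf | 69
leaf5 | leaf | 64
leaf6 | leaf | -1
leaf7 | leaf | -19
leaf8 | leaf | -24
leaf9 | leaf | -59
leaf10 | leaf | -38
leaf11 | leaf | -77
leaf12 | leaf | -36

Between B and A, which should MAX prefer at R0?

A

F (MAX): max(-59, -38) = -38
G (MAX): max(-77, -36) = -36
B (MIN): min(-38, -36) = -38
C (MAX): max(-69, 50) = 50
D (MAX): max(-94, 69, 64, -1) = 69
E (MAX): max(-19, -24) = -19
A (MIN): min(50, 69, -19) = -19
MAX prefers the higher value; B=-38, A=-19. A is better since -19 > -38.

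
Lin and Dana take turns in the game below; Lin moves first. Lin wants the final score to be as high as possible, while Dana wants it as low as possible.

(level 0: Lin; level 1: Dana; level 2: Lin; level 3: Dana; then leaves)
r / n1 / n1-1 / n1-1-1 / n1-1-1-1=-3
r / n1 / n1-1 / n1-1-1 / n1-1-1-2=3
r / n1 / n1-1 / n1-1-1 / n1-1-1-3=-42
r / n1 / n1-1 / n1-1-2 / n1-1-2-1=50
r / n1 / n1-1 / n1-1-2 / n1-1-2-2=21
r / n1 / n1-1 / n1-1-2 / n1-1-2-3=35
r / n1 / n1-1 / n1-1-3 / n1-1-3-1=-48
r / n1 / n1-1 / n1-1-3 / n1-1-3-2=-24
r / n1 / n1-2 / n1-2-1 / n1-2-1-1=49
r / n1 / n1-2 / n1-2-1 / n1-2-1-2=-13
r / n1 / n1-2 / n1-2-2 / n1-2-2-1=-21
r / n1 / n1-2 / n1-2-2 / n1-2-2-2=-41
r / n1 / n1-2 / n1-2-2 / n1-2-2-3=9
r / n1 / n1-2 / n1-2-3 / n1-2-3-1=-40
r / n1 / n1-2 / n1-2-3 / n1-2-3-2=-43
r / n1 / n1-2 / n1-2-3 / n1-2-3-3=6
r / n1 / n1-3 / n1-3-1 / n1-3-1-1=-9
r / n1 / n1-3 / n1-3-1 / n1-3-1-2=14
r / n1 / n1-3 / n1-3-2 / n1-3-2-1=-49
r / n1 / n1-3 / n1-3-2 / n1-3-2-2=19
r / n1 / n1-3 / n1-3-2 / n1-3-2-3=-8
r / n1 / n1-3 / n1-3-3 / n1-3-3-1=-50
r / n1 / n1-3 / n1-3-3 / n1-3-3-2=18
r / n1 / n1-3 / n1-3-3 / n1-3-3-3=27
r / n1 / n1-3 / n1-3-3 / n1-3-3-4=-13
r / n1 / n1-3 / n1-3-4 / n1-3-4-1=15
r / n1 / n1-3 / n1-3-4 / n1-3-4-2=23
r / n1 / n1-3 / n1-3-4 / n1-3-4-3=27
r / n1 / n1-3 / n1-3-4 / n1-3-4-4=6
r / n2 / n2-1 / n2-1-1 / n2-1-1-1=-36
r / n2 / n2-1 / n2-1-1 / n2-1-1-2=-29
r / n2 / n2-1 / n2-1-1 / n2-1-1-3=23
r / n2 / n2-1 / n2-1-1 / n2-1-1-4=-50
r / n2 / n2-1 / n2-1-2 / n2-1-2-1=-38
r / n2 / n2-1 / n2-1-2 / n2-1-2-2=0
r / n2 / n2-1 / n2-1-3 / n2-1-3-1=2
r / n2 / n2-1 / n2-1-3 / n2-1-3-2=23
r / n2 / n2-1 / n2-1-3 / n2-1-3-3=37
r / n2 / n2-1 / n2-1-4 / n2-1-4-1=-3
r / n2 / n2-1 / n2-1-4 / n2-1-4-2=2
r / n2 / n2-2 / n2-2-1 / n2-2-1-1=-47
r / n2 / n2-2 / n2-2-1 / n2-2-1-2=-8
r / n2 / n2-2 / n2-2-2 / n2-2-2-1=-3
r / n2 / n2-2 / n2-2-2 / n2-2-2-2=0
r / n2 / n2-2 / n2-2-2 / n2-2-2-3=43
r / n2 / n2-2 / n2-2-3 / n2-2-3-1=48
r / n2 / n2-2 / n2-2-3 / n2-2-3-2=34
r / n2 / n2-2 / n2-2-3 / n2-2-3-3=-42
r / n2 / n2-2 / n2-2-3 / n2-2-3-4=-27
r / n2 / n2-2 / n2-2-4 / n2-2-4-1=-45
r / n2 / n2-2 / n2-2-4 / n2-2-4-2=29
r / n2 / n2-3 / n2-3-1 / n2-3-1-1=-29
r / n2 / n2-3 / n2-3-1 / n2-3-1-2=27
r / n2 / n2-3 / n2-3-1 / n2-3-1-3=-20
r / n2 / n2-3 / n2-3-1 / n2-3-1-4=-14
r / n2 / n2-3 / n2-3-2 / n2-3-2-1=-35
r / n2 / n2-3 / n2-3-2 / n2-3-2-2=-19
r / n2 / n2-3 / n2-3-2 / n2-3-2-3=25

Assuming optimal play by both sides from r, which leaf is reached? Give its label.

n1-2-1-2

n1-1-1 (Dana): min(-3, 3, -42) = -42
n1-1-2 (Dana): min(50, 21, 35) = 21
n1-1-3 (Dana): min(-48, -24) = -48
n1-1 (Lin): max(-42, 21, -48) = 21
n1-2-1 (Dana): min(49, -13) = -13
n1-2-2 (Dana): min(-21, -41, 9) = -41
n1-2-3 (Dana): min(-40, -43, 6) = -43
n1-2 (Lin): max(-13, -41, -43) = -13
n1-3-1 (Dana): min(-9, 14) = -9
n1-3-2 (Dana): min(-49, 19, -8) = -49
n1-3-3 (Dana): min(-50, 18, 27, -13) = -50
n1-3-4 (Dana): min(15, 23, 27, 6) = 6
n1-3 (Lin): max(-9, -49, -50, 6) = 6
n1 (Dana): min(21, -13, 6) = -13
n2-1-1 (Dana): min(-36, -29, 23, -50) = -50
n2-1-2 (Dana): min(-38, 0) = -38
n2-1-3 (Dana): min(2, 23, 37) = 2
n2-1-4 (Dana): min(-3, 2) = -3
n2-1 (Lin): max(-50, -38, 2, -3) = 2
n2-2-1 (Dana): min(-47, -8) = -47
n2-2-2 (Dana): min(-3, 0, 43) = -3
n2-2-3 (Dana): min(48, 34, -42, -27) = -42
n2-2-4 (Dana): min(-45, 29) = -45
n2-2 (Lin): max(-47, -3, -42, -45) = -3
n2-3-1 (Dana): min(-29, 27, -20, -14) = -29
n2-3-2 (Dana): min(-35, -19, 25) = -35
n2-3 (Lin): max(-29, -35) = -29
n2 (Dana): min(2, -3, -29) = -29
r (Lin): max(-13, -29) = -13
At r, Lin picks n1 (highest: -13).
At n1, Dana picks n1-2 (lowest: -13).
At n1-2, Lin picks n1-2-1 (highest: -13).
At n1-2-1, Dana picks n1-2-1-2 (lowest: -13).
Terminal value -13.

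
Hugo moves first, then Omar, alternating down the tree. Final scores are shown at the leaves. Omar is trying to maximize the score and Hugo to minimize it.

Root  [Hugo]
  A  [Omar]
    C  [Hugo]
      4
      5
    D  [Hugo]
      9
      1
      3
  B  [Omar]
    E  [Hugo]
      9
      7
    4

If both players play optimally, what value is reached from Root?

4

C (Hugo): min(4, 5) = 4
D (Hugo): min(9, 1, 3) = 1
A (Omar): max(4, 1) = 4
E (Hugo): min(9, 7) = 7
B (Omar): max(7, 4) = 7
Root (Hugo): min(4, 7) = 4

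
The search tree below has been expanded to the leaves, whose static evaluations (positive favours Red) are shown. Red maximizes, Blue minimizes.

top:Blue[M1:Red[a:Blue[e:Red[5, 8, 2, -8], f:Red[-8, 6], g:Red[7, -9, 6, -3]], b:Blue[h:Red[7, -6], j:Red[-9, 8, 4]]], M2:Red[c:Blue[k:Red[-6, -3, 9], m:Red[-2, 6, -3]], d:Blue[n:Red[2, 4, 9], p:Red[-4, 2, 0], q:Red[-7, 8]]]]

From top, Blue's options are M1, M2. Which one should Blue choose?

e (Red): max(5, 8, 2, -8) = 8
f (Red): max(-8, 6) = 6
g (Red): max(7, -9, 6, -3) = 7
a (Blue): min(8, 6, 7) = 6
h (Red): max(7, -6) = 7
j (Red): max(-9, 8, 4) = 8
b (Blue): min(7, 8) = 7
M1 (Red): max(6, 7) = 7
k (Red): max(-6, -3, 9) = 9
m (Red): max(-2, 6, -3) = 6
c (Blue): min(9, 6) = 6
n (Red): max(2, 4, 9) = 9
p (Red): max(-4, 2, 0) = 2
q (Red): max(-7, 8) = 8
d (Blue): min(9, 2, 8) = 2
M2 (Red): max(6, 2) = 6
top (Blue): min(7, 6) = 6
Blue at top wants the lowest of {M1=7, M2=6}, so chooses M2.

M2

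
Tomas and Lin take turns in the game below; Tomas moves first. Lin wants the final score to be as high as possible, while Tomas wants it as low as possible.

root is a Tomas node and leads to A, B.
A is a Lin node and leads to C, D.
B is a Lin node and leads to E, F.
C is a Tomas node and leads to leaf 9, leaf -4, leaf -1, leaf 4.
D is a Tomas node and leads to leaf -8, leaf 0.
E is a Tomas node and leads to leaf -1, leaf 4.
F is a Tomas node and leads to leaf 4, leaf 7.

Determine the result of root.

-4

C (Tomas): min(9, -4, -1, 4) = -4
D (Tomas): min(-8, 0) = -8
A (Lin): max(-4, -8) = -4
E (Tomas): min(-1, 4) = -1
F (Tomas): min(4, 7) = 4
B (Lin): max(-1, 4) = 4
root (Tomas): min(-4, 4) = -4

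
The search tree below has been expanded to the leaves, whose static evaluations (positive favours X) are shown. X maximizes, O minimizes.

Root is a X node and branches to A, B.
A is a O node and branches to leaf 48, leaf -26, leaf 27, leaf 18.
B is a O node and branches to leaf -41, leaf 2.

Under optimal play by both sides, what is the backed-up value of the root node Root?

-26

A (O): min(48, -26, 27, 18) = -26
B (O): min(-41, 2) = -41
Root (X): max(-26, -41) = -26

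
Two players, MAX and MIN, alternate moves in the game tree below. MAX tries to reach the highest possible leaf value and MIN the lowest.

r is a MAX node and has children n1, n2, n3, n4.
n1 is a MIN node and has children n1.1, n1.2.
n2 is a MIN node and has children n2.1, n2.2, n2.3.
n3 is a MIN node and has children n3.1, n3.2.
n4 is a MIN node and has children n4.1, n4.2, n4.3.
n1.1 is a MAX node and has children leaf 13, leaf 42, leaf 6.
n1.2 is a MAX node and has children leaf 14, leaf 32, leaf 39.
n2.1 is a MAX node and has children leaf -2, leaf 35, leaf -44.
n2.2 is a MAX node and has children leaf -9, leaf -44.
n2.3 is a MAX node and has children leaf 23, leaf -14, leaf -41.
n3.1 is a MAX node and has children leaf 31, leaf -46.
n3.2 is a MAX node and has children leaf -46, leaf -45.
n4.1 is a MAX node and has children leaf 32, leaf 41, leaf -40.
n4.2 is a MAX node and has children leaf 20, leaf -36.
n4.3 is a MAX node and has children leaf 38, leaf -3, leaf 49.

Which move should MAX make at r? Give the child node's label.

n1

n1.1 (MAX): max(13, 42, 6) = 42
n1.2 (MAX): max(14, 32, 39) = 39
n1 (MIN): min(42, 39) = 39
n2.1 (MAX): max(-2, 35, -44) = 35
n2.2 (MAX): max(-9, -44) = -9
n2.3 (MAX): max(23, -14, -41) = 23
n2 (MIN): min(35, -9, 23) = -9
n3.1 (MAX): max(31, -46) = 31
n3.2 (MAX): max(-46, -45) = -45
n3 (MIN): min(31, -45) = -45
n4.1 (MAX): max(32, 41, -40) = 41
n4.2 (MAX): max(20, -36) = 20
n4.3 (MAX): max(38, -3, 49) = 49
n4 (MIN): min(41, 20, 49) = 20
r (MAX): max(39, -9, -45, 20) = 39
MAX at r wants the highest of {n1=39, n2=-9, n3=-45, n4=20}, so chooses n1.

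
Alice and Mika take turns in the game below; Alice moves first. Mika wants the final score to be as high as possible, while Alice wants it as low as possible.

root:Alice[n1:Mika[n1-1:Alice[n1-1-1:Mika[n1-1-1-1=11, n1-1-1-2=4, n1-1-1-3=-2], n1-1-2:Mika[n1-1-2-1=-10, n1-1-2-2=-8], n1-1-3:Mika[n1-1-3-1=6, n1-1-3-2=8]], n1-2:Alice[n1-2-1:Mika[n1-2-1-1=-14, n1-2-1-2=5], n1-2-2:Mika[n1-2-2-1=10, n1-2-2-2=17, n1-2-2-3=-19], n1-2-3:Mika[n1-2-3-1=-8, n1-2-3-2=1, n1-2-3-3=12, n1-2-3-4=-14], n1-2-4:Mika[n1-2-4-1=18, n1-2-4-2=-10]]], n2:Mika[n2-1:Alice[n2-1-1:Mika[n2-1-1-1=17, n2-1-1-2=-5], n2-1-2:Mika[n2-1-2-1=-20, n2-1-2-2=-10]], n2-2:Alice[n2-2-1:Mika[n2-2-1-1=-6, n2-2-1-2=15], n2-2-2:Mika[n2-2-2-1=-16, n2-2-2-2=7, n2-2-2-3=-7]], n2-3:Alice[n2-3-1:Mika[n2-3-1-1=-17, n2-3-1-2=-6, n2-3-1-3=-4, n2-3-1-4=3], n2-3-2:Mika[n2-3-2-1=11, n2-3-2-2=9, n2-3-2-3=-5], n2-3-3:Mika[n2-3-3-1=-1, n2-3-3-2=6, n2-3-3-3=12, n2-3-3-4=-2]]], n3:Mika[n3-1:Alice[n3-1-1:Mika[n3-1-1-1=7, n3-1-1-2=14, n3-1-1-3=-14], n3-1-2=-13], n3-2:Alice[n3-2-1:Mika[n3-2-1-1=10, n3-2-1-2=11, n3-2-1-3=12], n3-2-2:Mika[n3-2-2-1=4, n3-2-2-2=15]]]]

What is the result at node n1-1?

-8

n1-1-1 (Mika): max(11, 4, -2) = 11
n1-1-2 (Mika): max(-10, -8) = -8
n1-1-3 (Mika): max(6, 8) = 8
n1-1 (Alice): min(11, -8, 8) = -8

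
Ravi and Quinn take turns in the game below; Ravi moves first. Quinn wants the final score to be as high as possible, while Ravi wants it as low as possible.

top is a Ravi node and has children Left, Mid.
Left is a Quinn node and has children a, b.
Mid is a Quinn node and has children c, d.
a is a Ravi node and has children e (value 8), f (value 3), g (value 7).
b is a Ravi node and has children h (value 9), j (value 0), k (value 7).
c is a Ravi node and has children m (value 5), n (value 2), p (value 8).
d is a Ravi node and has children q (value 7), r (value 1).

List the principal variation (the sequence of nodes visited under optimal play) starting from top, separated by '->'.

top -> Mid -> c -> n

a (Ravi): min(8, 3, 7) = 3
b (Ravi): min(9, 0, 7) = 0
Left (Quinn): max(3, 0) = 3
c (Ravi): min(5, 2, 8) = 2
d (Ravi): min(7, 1) = 1
Mid (Quinn): max(2, 1) = 2
top (Ravi): min(3, 2) = 2
At top, Ravi picks Mid (lowest: 2).
At Mid, Quinn picks c (highest: 2).
At c, Ravi picks n (lowest: 2).
Terminal value 2.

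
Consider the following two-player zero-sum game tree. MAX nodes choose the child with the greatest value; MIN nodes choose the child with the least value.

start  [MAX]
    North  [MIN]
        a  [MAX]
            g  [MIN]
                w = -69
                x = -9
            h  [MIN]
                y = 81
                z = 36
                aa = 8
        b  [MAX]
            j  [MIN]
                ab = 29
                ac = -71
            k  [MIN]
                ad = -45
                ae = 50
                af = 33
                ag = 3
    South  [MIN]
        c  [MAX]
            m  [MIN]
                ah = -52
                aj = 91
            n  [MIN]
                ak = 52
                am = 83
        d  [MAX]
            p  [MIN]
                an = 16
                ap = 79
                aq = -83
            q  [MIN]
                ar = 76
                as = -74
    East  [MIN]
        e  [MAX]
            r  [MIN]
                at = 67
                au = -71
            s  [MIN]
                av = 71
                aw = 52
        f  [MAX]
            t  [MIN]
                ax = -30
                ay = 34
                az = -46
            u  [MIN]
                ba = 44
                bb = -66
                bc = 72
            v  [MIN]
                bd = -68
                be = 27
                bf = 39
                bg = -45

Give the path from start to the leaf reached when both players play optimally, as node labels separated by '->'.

g (MIN): min(-69, -9) = -69
h (MIN): min(81, 36, 8) = 8
a (MAX): max(-69, 8) = 8
j (MIN): min(29, -71) = -71
k (MIN): min(-45, 50, 33, 3) = -45
b (MAX): max(-71, -45) = -45
North (MIN): min(8, -45) = -45
m (MIN): min(-52, 91) = -52
n (MIN): min(52, 83) = 52
c (MAX): max(-52, 52) = 52
p (MIN): min(16, 79, -83) = -83
q (MIN): min(76, -74) = -74
d (MAX): max(-83, -74) = -74
South (MIN): min(52, -74) = -74
r (MIN): min(67, -71) = -71
s (MIN): min(71, 52) = 52
e (MAX): max(-71, 52) = 52
t (MIN): min(-30, 34, -46) = -46
u (MIN): min(44, -66, 72) = -66
v (MIN): min(-68, 27, 39, -45) = -68
f (MAX): max(-46, -66, -68) = -46
East (MIN): min(52, -46) = -46
start (MAX): max(-45, -74, -46) = -45
At start, MAX picks North (highest: -45).
At North, MIN picks b (lowest: -45).
At b, MAX picks k (highest: -45).
At k, MIN picks ad (lowest: -45).
Terminal value -45.

start -> North -> b -> k -> ad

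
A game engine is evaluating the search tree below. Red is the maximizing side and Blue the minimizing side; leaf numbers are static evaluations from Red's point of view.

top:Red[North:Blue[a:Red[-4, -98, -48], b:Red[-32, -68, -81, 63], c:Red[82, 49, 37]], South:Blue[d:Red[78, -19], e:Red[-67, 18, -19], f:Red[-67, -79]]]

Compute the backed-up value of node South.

d (Red): max(78, -19) = 78
e (Red): max(-67, 18, -19) = 18
f (Red): max(-67, -79) = -67
South (Blue): min(78, 18, -67) = -67

-67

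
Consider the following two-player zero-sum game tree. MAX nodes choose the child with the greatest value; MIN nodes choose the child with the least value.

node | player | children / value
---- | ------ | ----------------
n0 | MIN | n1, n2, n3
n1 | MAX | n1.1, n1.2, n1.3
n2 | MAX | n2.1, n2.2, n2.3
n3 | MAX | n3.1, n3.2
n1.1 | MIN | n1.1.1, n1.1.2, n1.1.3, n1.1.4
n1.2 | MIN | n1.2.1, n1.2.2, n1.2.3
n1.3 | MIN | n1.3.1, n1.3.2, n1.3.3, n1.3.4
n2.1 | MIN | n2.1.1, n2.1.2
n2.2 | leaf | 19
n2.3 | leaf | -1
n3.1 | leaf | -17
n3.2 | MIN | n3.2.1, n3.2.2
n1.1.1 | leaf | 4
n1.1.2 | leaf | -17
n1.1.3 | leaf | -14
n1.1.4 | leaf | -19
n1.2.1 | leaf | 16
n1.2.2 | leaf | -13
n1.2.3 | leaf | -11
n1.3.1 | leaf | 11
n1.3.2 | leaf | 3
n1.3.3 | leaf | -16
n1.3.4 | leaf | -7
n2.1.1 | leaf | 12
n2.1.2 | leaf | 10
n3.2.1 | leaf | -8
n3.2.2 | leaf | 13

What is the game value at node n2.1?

n2.1 (MIN): min(12, 10) = 10

10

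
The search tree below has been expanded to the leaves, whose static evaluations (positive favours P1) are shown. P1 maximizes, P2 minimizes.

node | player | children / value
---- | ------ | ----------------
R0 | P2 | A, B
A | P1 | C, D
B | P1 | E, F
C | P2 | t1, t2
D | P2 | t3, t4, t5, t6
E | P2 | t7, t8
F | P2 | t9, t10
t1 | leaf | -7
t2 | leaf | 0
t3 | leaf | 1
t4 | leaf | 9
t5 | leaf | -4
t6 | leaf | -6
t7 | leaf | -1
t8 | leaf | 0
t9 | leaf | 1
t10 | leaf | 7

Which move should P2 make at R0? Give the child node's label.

A

C (P2): min(-7, 0) = -7
D (P2): min(1, 9, -4, -6) = -6
A (P1): max(-7, -6) = -6
E (P2): min(-1, 0) = -1
F (P2): min(1, 7) = 1
B (P1): max(-1, 1) = 1
R0 (P2): min(-6, 1) = -6
P2 at R0 wants the lowest of {A=-6, B=1}, so chooses A.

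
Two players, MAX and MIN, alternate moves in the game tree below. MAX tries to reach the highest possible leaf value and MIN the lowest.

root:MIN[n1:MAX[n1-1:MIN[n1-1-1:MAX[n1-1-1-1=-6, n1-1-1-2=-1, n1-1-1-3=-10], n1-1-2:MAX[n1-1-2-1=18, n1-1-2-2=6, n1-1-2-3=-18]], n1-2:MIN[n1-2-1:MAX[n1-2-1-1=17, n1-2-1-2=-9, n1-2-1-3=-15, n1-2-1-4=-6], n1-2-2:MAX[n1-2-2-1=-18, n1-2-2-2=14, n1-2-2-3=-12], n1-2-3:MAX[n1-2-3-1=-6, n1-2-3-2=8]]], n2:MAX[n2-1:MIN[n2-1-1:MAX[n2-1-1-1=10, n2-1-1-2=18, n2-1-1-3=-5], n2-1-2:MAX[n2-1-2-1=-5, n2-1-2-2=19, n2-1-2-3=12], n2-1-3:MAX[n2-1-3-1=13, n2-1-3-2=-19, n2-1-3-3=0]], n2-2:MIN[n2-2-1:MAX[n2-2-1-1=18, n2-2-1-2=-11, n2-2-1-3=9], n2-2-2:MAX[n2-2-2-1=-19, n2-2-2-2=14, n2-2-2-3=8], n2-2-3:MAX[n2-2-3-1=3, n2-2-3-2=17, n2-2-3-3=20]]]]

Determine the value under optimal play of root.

n1-1-1 (MAX): max(-6, -1, -10) = -1
n1-1-2 (MAX): max(18, 6, -18) = 18
n1-1 (MIN): min(-1, 18) = -1
n1-2-1 (MAX): max(17, -9, -15, -6) = 17
n1-2-2 (MAX): max(-18, 14, -12) = 14
n1-2-3 (MAX): max(-6, 8) = 8
n1-2 (MIN): min(17, 14, 8) = 8
n1 (MAX): max(-1, 8) = 8
n2-1-1 (MAX): max(10, 18, -5) = 18
n2-1-2 (MAX): max(-5, 19, 12) = 19
n2-1-3 (MAX): max(13, -19, 0) = 13
n2-1 (MIN): min(18, 19, 13) = 13
n2-2-1 (MAX): max(18, -11, 9) = 18
n2-2-2 (MAX): max(-19, 14, 8) = 14
n2-2-3 (MAX): max(3, 17, 20) = 20
n2-2 (MIN): min(18, 14, 20) = 14
n2 (MAX): max(13, 14) = 14
root (MIN): min(8, 14) = 8

8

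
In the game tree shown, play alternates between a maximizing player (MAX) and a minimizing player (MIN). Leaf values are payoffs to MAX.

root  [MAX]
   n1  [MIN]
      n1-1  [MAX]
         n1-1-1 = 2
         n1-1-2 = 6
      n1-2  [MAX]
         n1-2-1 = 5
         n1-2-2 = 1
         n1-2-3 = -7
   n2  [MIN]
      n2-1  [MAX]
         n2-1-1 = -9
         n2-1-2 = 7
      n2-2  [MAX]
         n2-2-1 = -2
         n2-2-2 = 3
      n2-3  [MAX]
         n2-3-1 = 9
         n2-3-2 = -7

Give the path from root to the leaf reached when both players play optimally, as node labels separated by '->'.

root -> n1 -> n1-2 -> n1-2-1

n1-1 (MAX): max(2, 6) = 6
n1-2 (MAX): max(5, 1, -7) = 5
n1 (MIN): min(6, 5) = 5
n2-1 (MAX): max(-9, 7) = 7
n2-2 (MAX): max(-2, 3) = 3
n2-3 (MAX): max(9, -7) = 9
n2 (MIN): min(7, 3, 9) = 3
root (MAX): max(5, 3) = 5
At root, MAX picks n1 (highest: 5).
At n1, MIN picks n1-2 (lowest: 5).
At n1-2, MAX picks n1-2-1 (highest: 5).
Terminal value 5.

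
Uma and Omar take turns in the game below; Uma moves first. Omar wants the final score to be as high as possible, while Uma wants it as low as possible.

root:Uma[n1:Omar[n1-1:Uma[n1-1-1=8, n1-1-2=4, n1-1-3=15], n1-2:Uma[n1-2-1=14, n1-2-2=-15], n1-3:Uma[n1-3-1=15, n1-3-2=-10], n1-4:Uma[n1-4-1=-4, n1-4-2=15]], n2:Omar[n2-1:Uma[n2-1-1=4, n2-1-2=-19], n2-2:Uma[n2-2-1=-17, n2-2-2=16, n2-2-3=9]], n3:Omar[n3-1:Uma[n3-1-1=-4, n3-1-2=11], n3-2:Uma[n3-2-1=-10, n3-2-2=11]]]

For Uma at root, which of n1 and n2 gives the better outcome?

n2

n1-1 (Uma): min(8, 4, 15) = 4
n1-2 (Uma): min(14, -15) = -15
n1-3 (Uma): min(15, -10) = -10
n1-4 (Uma): min(-4, 15) = -4
n1 (Omar): max(4, -15, -10, -4) = 4
n2-1 (Uma): min(4, -19) = -19
n2-2 (Uma): min(-17, 16, 9) = -17
n2 (Omar): max(-19, -17) = -17
Uma prefers the lower value; n1=4, n2=-17. n2 is better since -17 < 4.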